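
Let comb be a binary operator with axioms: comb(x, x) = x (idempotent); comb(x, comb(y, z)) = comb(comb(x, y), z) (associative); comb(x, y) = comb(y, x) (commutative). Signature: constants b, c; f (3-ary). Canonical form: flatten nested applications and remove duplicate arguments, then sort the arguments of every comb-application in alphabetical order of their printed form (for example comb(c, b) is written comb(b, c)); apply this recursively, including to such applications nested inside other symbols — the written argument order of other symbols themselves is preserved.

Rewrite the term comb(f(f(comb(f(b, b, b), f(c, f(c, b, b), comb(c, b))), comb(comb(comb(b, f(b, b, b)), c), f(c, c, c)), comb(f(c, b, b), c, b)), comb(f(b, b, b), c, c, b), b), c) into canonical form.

Answer: comb(c, f(f(comb(f(b, b, b), f(c, f(c, b, b), comb(b, c))), comb(b, c, f(b, b, b), f(c, c, c)), comb(b, c, f(c, b, b))), comb(b, c, f(b, b, b)), b))

Derivation:
Simplify inside:  f(f(comb(f(b, b, b), f(c, f(c, b, b), comb(c, b))), comb(comb(comb(b, f(b, b, b)), c), f(c, c, c)), comb(f(c, b, b), c, b)), comb(f(b, b, b), c, c, b), b)  →  f(f(comb(f(b, b, b), f(c, f(c, b, b), comb(b, c))), comb(b, c, f(b, b, b), f(c, c, c)), comb(b, c, f(c, b, b))), comb(b, c, f(b, b, b)), b)
Order the arguments:  comb(c, f(f(comb(f(b, b, b), f(c, f(c, b, b), comb(b, c))), comb(b, c, f(b, b, b), f(c, c, c)), comb(b, c, f(c, b, b))), comb(b, c, f(b, b, b)), b))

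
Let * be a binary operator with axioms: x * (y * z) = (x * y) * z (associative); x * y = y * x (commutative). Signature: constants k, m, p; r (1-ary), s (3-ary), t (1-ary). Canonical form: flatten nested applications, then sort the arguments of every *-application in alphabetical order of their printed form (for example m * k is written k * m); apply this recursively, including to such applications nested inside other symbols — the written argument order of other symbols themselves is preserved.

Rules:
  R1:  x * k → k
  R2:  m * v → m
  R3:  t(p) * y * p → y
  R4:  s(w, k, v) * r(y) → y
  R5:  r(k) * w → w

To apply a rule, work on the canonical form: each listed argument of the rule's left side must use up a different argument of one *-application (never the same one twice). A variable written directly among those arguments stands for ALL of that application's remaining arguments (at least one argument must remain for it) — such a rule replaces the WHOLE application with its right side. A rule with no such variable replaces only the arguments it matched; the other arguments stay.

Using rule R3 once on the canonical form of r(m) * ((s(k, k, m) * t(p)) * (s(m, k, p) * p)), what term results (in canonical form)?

Answer: r(m) * s(k, k, m) * s(m, k, p)

Derivation:
Canonical form:  p * r(m) * s(k, k, m) * s(m, k, p) * t(p)
Match R3:  consume p, t(p);  y := r(m) * s(k, k, m) * s(m, k, p)
The variable takes the whole remainder — replace the entire application.
Result:  r(m) * s(k, k, m) * s(m, k, p)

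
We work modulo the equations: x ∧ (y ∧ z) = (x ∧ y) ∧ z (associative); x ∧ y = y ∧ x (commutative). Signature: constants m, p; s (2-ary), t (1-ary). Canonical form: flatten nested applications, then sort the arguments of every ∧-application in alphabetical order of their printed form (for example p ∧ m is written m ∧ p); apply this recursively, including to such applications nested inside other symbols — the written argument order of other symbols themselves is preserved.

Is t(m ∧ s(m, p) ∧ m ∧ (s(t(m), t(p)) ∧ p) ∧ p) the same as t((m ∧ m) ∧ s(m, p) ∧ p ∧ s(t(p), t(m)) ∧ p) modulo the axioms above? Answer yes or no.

Left:  t(m ∧ s(m, p) ∧ m ∧ (s(t(m), t(p)) ∧ p) ∧ p)
  Focus inside:  m ∧ s(m, p) ∧ m ∧ (s(t(m), t(p)) ∧ p) ∧ p
  Flatten:  m ∧ s(m, p) ∧ m ∧ s(t(m), t(p)) ∧ p ∧ p
  Sort:  m ∧ m ∧ p ∧ p ∧ s(m, p) ∧ s(t(m), t(p))
  Reassemble:  t(m ∧ m ∧ p ∧ p ∧ s(m, p) ∧ s(t(m), t(p)))
Right:  t((m ∧ m) ∧ s(m, p) ∧ p ∧ s(t(p), t(m)) ∧ p)
  Work inside:  (m ∧ m) ∧ s(m, p) ∧ p ∧ s(t(p), t(m)) ∧ p
  Merge nested applications:  m ∧ m ∧ s(m, p) ∧ p ∧ s(t(p), t(m)) ∧ p
  Sort arguments:  m ∧ m ∧ p ∧ p ∧ s(m, p) ∧ s(t(p), t(m))
  Put back:  t(m ∧ m ∧ p ∧ p ∧ s(m, p) ∧ s(t(p), t(m)))

Answer: no — t(m ∧ m ∧ p ∧ p ∧ s(m, p) ∧ s(t(m), t(p))) vs t(m ∧ m ∧ p ∧ p ∧ s(m, p) ∧ s(t(p), t(m)))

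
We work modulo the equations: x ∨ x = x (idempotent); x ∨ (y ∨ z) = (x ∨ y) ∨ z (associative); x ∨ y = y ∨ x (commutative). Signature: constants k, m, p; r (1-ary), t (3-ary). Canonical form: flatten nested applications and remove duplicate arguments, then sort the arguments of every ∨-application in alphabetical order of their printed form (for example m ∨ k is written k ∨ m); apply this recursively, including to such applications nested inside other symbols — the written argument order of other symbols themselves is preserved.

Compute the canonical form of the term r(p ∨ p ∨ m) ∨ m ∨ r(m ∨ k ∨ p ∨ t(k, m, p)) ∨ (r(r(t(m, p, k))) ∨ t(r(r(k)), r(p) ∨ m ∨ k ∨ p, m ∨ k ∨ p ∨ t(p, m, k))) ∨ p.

Flatten:  r(p ∨ p ∨ m) ∨ m ∨ r(m ∨ k ∨ p ∨ t(k, m, p)) ∨ r(r(t(m, p, k))) ∨ t(r(r(k)), r(p) ∨ m ∨ k ∨ p, m ∨ k ∨ p ∨ t(p, m, k)) ∨ p
Inside:  r(p ∨ p ∨ m)  →  r(m ∨ p)
Simplify inside:  r(m ∨ k ∨ p ∨ t(k, m, p))  →  r(k ∨ m ∨ p ∨ t(k, m, p))
Simplify inside:  t(r(r(k)), r(p) ∨ m ∨ k ∨ p, m ∨ k ∨ p ∨ t(p, m, k))  →  t(r(r(k)), k ∨ m ∨ p ∨ r(p), k ∨ m ∨ p ∨ t(p, m, k))
Order the arguments:  m ∨ p ∨ r(k ∨ m ∨ p ∨ t(k, m, p)) ∨ r(m ∨ p) ∨ r(r(t(m, p, k))) ∨ t(r(r(k)), k ∨ m ∨ p ∨ r(p), k ∨ m ∨ p ∨ t(p, m, k))

Answer: m ∨ p ∨ r(k ∨ m ∨ p ∨ t(k, m, p)) ∨ r(m ∨ p) ∨ r(r(t(m, p, k))) ∨ t(r(r(k)), k ∨ m ∨ p ∨ r(p), k ∨ m ∨ p ∨ t(p, m, k))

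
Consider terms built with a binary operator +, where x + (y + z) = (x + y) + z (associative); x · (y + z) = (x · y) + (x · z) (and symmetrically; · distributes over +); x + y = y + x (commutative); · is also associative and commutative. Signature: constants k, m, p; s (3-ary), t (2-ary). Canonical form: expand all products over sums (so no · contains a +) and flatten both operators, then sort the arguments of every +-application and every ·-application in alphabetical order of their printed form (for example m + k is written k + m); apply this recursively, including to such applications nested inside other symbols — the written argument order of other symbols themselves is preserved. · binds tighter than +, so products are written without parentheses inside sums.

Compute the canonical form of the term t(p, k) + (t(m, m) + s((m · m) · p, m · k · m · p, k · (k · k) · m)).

Flatten:  t(p, k) + t(m, m) + s(m · m · p, k · m · m · p, k · k · k · m)
Order the arguments:  s(m · m · p, k · m · m · p, k · k · k · m) + t(m, m) + t(p, k)

Answer: s(m · m · p, k · m · m · p, k · k · k · m) + t(m, m) + t(p, k)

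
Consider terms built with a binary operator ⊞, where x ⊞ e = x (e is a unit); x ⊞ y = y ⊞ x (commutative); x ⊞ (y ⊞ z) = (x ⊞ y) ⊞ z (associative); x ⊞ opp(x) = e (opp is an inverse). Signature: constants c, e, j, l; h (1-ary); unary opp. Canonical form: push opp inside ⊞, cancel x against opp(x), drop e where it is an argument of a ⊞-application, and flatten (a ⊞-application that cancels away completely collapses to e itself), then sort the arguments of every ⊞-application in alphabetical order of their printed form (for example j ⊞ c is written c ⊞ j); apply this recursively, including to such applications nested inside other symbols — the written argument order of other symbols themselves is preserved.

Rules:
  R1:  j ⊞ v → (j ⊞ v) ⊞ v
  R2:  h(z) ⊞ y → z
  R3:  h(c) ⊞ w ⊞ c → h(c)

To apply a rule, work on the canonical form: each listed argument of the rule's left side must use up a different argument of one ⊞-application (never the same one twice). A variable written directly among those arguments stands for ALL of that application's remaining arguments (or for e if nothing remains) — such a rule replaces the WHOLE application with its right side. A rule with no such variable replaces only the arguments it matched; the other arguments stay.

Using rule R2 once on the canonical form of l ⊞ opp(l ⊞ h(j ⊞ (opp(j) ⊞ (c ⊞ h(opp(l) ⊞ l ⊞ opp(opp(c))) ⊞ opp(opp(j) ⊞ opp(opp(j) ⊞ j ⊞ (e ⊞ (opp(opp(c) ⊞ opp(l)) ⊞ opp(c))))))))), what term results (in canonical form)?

Answer: opp(h(c))

Derivation:
Canonical form:  opp(h(c ⊞ h(c) ⊞ j ⊞ l))
Match R2:  consume h(c);  y := c ⊞ j ⊞ l, z := c
The variable takes the whole remainder — replace the entire application.
Result:  opp(h(c))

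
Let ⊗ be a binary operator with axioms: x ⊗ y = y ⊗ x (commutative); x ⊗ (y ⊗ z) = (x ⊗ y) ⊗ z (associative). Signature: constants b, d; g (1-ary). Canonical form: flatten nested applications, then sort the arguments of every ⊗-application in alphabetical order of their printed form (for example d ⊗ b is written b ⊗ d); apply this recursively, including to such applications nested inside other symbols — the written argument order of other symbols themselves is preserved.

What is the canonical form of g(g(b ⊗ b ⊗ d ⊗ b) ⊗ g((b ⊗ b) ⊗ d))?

Answer: g(g(b ⊗ b ⊗ b ⊗ d) ⊗ g(b ⊗ b ⊗ d))

Derivation:
Focus inside:  g(b ⊗ b ⊗ d ⊗ b) ⊗ g((b ⊗ b) ⊗ d)
Canonicalize subterm:  g(b ⊗ b ⊗ d ⊗ b)  →  g(b ⊗ b ⊗ b ⊗ d)
Simplify inside:  g((b ⊗ b) ⊗ d)  →  g(b ⊗ b ⊗ d)
Sort arguments:  g(b ⊗ b ⊗ b ⊗ d) ⊗ g(b ⊗ b ⊗ d)
Rebuild:  g(g(b ⊗ b ⊗ b ⊗ d) ⊗ g(b ⊗ b ⊗ d))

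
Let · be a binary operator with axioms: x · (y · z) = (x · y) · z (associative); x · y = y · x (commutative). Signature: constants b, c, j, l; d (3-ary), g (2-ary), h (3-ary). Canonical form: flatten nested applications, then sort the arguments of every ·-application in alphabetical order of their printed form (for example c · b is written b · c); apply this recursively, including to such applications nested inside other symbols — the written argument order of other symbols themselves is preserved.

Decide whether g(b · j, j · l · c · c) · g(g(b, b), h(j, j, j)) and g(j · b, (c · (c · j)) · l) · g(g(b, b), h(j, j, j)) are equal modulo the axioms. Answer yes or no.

Left:  g(b · j, j · l · c · c) · g(g(b, b), h(j, j, j))
  Canonicalize subterm:  g(b · j, j · l · c · c)  →  g(b · j, c · c · j · l)
  Sort:  g(b · j, c · c · j · l) · g(g(b, b), h(j, j, j))
Right:  g(j · b, (c · (c · j)) · l) · g(g(b, b), h(j, j, j))
  Inside:  g(j · b, (c · (c · j)) · l)  →  g(b · j, c · c · j · l)
  Sort arguments:  g(b · j, c · c · j · l) · g(g(b, b), h(j, j, j))

Answer: yes — both canonical forms are g(b · j, c · c · j · l) · g(g(b, b), h(j, j, j))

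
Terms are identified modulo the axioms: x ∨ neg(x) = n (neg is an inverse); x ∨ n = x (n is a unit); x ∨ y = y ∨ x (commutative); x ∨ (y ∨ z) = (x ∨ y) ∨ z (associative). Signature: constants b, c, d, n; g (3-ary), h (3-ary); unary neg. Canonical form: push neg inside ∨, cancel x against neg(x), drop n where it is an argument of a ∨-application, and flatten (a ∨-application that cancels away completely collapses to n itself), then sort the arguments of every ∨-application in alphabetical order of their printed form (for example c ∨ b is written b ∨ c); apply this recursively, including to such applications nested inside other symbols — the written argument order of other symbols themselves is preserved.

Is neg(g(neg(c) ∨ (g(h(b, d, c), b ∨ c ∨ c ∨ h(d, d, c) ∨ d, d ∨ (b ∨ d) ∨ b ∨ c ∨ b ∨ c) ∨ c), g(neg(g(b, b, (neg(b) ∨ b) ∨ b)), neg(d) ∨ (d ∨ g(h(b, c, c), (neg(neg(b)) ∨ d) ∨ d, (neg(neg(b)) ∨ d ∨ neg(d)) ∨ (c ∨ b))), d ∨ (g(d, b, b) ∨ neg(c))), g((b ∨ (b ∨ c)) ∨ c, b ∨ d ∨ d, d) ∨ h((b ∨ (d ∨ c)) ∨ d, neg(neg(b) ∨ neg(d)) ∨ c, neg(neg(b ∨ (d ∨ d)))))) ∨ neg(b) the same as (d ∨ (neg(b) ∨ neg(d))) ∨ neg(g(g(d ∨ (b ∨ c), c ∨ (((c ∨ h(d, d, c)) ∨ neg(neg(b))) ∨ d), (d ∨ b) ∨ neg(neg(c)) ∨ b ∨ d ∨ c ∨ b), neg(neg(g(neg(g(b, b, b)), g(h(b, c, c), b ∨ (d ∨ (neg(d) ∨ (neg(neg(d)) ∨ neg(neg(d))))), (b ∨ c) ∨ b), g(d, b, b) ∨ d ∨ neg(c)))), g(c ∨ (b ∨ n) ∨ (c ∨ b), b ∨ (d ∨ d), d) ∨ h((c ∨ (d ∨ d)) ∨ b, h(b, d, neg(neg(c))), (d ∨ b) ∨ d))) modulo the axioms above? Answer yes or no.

Answer: no — neg(b) ∨ neg(g(g(h(b, d, c), b ∨ c ∨ c ∨ d ∨ h(d, d, c), b ∨ b ∨ b ∨ c ∨ c ∨ d ∨ d), g(neg(g(b, b, b)), g(h(b, c, c), b ∨ d ∨ d, b ∨ b ∨ c), d ∨ g(d, b, b) ∨ neg(c)), g(b ∨ b ∨ c ∨ c, b ∨ d ∨ d, d) ∨ h(b ∨ c ∨ d ∨ d, b ∨ c ∨ d, b ∨ d ∨ d))) vs neg(b) ∨ neg(g(g(b ∨ c ∨ d, b ∨ c ∨ c ∨ d ∨ h(d, d, c), b ∨ b ∨ b ∨ c ∨ c ∨ d ∨ d), g(neg(g(b, b, b)), g(h(b, c, c), b ∨ d ∨ d, b ∨ b ∨ c), d ∨ g(d, b, b) ∨ neg(c)), g(b ∨ b ∨ c ∨ c, b ∨ d ∨ d, d) ∨ h(b ∨ c ∨ d ∨ d, h(b, d, c), b ∨ d ∨ d)))

Derivation:
Left:  neg(g(neg(c) ∨ (g(h(b, d, c), b ∨ c ∨ c ∨ h(d, d, c) ∨ d, d ∨ (b ∨ d) ∨ b ∨ c ∨ b ∨ c) ∨ c), g(neg(g(b, b, (neg(b) ∨ b) ∨ b)), neg(d) ∨ (d ∨ g(h(b, c, c), (neg(neg(b)) ∨ d) ∨ d, (neg(neg(b)) ∨ d ∨ neg(d)) ∨ (c ∨ b))), d ∨ (g(d, b, b) ∨ neg(c))), g((b ∨ (b ∨ c)) ∨ c, b ∨ d ∨ d, d) ∨ h((b ∨ (d ∨ c)) ∨ d, neg(neg(b) ∨ neg(d)) ∨ c, neg(neg(b ∨ (d ∨ d)))))) ∨ neg(b)
  Push neg inside:  distribute neg over ∨ and collapse double neg
  Combine occurrences:  neg(g(g(h(b, d, c), b ∨ c ∨ c ∨ d ∨ h(d, d, c), b ∨ b ∨ b ∨ c ∨ c ∨ d ∨ d), g(neg(g(b, b, b)), g(h(b, c, c), b ∨ d ∨ d, b ∨ b ∨ c), d ∨ g(d, b, b) ∨ neg(c)), g(b ∨ b ∨ c ∨ c, b ∨ d ∨ d, d) ∨ h(b ∨ c ∨ d ∨ d, b ∨ c ∨ d, b ∨ d ∨ d))) ∨ neg(b)
  Order the arguments:  neg(b) ∨ neg(g(g(h(b, d, c), b ∨ c ∨ c ∨ d ∨ h(d, d, c), b ∨ b ∨ b ∨ c ∨ c ∨ d ∨ d), g(neg(g(b, b, b)), g(h(b, c, c), b ∨ d ∨ d, b ∨ b ∨ c), d ∨ g(d, b, b) ∨ neg(c)), g(b ∨ b ∨ c ∨ c, b ∨ d ∨ d, d) ∨ h(b ∨ c ∨ d ∨ d, b ∨ c ∨ d, b ∨ d ∨ d)))
Right:  (d ∨ (neg(b) ∨ neg(d))) ∨ neg(g(g(d ∨ (b ∨ c), c ∨ (((c ∨ h(d, d, c)) ∨ neg(neg(b))) ∨ d), (d ∨ b) ∨ neg(neg(c)) ∨ b ∨ d ∨ c ∨ b), neg(neg(g(neg(g(b, b, b)), g(h(b, c, c), b ∨ (d ∨ (neg(d) ∨ (neg(neg(d)) ∨ neg(neg(d))))), (b ∨ c) ∨ b), g(d, b, b) ∨ d ∨ neg(c)))), g(c ∨ (b ∨ n) ∨ (c ∨ b), b ∨ (d ∨ d), d) ∨ h((c ∨ (d ∨ d)) ∨ b, h(b, d, neg(neg(c))), (d ∨ b) ∨ d)))
  Push neg inside:  distribute neg over ∨ and collapse double neg
  Cancel:  d cancels
  Combine occurrences:  neg(b) ∨ neg(g(g(b ∨ c ∨ d, b ∨ c ∨ c ∨ d ∨ h(d, d, c), b ∨ b ∨ b ∨ c ∨ c ∨ d ∨ d), g(neg(g(b, b, b)), g(h(b, c, c), b ∨ d ∨ d, b ∨ b ∨ c), d ∨ g(d, b, b) ∨ neg(c)), g(b ∨ b ∨ c ∨ c, b ∨ d ∨ d, d) ∨ h(b ∨ c ∨ d ∨ d, h(b, d, c), b ∨ d ∨ d)))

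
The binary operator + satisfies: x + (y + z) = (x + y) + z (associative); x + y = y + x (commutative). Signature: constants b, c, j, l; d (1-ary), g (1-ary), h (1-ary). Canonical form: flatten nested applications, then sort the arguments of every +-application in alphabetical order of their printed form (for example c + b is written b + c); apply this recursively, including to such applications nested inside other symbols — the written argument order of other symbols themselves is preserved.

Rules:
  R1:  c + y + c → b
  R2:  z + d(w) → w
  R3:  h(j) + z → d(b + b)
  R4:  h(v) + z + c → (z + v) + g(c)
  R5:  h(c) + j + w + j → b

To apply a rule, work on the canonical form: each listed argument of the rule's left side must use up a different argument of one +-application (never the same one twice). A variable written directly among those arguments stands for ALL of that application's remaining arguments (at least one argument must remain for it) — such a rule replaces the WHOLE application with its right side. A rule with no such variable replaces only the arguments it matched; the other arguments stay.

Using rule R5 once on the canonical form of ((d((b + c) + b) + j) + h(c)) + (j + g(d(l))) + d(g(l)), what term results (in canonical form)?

Answer: b

Derivation:
Canonical form:  d(b + b + c) + d(g(l)) + g(d(l)) + h(c) + j + j
Match R5:  consume h(c), j, j;  w := d(b + b + c) + d(g(l)) + g(d(l))
Every leftover argument binds to the variable; the entire application is replaced.
Giving:  b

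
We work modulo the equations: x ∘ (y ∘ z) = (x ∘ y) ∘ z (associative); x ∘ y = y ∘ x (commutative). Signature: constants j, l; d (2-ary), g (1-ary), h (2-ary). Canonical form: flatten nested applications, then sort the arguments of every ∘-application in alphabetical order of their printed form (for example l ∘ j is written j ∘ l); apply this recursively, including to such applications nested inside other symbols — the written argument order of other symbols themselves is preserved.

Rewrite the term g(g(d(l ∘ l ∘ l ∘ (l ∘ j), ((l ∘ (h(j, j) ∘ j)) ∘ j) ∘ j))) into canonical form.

Answer: g(g(d(j ∘ l ∘ l ∘ l ∘ l, h(j, j) ∘ j ∘ j ∘ j ∘ l)))

Derivation:
Focus inside:  ((l ∘ (h(j, j) ∘ j)) ∘ j) ∘ j
Un-nest:  l ∘ h(j, j) ∘ j ∘ j ∘ j
Sort:  h(j, j) ∘ j ∘ j ∘ j ∘ l
Put back:  g(g(d(j ∘ l ∘ l ∘ l ∘ l, h(j, j) ∘ j ∘ j ∘ j ∘ l)))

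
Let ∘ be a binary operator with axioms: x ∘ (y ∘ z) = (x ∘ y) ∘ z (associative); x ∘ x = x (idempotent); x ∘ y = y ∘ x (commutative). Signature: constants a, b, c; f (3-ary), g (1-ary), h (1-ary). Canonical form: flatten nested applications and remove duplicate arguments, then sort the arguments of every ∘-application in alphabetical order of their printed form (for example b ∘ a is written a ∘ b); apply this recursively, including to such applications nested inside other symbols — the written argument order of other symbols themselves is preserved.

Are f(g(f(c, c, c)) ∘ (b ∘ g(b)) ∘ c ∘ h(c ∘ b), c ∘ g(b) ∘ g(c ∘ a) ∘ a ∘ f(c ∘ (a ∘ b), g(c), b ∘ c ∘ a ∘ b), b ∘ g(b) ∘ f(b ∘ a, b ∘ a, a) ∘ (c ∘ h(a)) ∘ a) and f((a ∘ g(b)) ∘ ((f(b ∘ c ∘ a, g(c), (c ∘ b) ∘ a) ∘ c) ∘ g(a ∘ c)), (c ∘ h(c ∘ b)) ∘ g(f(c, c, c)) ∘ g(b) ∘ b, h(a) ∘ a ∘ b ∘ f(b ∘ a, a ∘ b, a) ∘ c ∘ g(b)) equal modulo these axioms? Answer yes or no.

Answer: no — f(b ∘ c ∘ g(b) ∘ g(f(c, c, c)) ∘ h(b ∘ c), a ∘ c ∘ f(a ∘ b ∘ c, g(c), a ∘ b ∘ c) ∘ g(a ∘ c) ∘ g(b), a ∘ b ∘ c ∘ f(a ∘ b, a ∘ b, a) ∘ g(b) ∘ h(a)) vs f(a ∘ c ∘ f(a ∘ b ∘ c, g(c), a ∘ b ∘ c) ∘ g(a ∘ c) ∘ g(b), b ∘ c ∘ g(b) ∘ g(f(c, c, c)) ∘ h(b ∘ c), a ∘ b ∘ c ∘ f(a ∘ b, a ∘ b, a) ∘ g(b) ∘ h(a))

Derivation:
Left:  f(g(f(c, c, c)) ∘ (b ∘ g(b)) ∘ c ∘ h(c ∘ b), c ∘ g(b) ∘ g(c ∘ a) ∘ a ∘ f(c ∘ (a ∘ b), g(c), b ∘ c ∘ a ∘ b), b ∘ g(b) ∘ f(b ∘ a, b ∘ a, a) ∘ (c ∘ h(a)) ∘ a)
  Work inside:  c ∘ g(b) ∘ g(c ∘ a) ∘ a ∘ f(c ∘ (a ∘ b), g(c), b ∘ c ∘ a ∘ b)
  Canonicalize subterm:  g(c ∘ a)  →  g(a ∘ c)
  Simplify inside:  f(c ∘ (a ∘ b), g(c), b ∘ c ∘ a ∘ b)  →  f(a ∘ b ∘ c, g(c), a ∘ b ∘ c)
  Order the arguments:  a ∘ c ∘ f(a ∘ b ∘ c, g(c), a ∘ b ∘ c) ∘ g(a ∘ c) ∘ g(b)
  Put back:  f(b ∘ c ∘ g(b) ∘ g(f(c, c, c)) ∘ h(b ∘ c), a ∘ c ∘ f(a ∘ b ∘ c, g(c), a ∘ b ∘ c) ∘ g(a ∘ c) ∘ g(b), a ∘ b ∘ c ∘ f(a ∘ b, a ∘ b, a) ∘ g(b) ∘ h(a))
Right:  f((a ∘ g(b)) ∘ ((f(b ∘ c ∘ a, g(c), (c ∘ b) ∘ a) ∘ c) ∘ g(a ∘ c)), (c ∘ h(c ∘ b)) ∘ g(f(c, c, c)) ∘ g(b) ∘ b, h(a) ∘ a ∘ b ∘ f(b ∘ a, a ∘ b, a) ∘ c ∘ g(b))
  Work inside:  (a ∘ g(b)) ∘ ((f(b ∘ c ∘ a, g(c), (c ∘ b) ∘ a) ∘ c) ∘ g(a ∘ c))
  Un-nest:  a ∘ g(b) ∘ f(b ∘ c ∘ a, g(c), (c ∘ b) ∘ a) ∘ c ∘ g(a ∘ c)
  Inside:  f(b ∘ c ∘ a, g(c), (c ∘ b) ∘ a)  →  f(a ∘ b ∘ c, g(c), a ∘ b ∘ c)
  Order the arguments:  a ∘ c ∘ f(a ∘ b ∘ c, g(c), a ∘ b ∘ c) ∘ g(a ∘ c) ∘ g(b)
  Rebuild:  f(a ∘ c ∘ f(a ∘ b ∘ c, g(c), a ∘ b ∘ c) ∘ g(a ∘ c) ∘ g(b), b ∘ c ∘ g(b) ∘ g(f(c, c, c)) ∘ h(b ∘ c), a ∘ b ∘ c ∘ f(a ∘ b, a ∘ b, a) ∘ g(b) ∘ h(a))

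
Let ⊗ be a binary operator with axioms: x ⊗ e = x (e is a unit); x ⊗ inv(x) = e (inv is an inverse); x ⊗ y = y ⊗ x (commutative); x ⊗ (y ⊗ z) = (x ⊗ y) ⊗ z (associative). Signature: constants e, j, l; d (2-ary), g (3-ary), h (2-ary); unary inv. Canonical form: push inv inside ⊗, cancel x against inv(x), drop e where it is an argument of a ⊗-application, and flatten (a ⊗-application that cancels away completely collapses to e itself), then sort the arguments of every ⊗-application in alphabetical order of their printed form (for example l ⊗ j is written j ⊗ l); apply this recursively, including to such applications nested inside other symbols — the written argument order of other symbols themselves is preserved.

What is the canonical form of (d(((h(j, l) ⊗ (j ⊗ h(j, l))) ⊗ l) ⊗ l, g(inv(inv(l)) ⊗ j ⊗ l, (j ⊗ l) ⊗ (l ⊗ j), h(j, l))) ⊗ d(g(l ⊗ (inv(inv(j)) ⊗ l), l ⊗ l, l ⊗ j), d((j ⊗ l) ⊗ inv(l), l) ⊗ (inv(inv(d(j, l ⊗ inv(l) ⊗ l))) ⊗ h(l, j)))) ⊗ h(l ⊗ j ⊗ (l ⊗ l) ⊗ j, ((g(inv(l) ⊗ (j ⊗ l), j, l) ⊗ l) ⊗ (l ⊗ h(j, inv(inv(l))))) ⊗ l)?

Answer: d(g(j ⊗ l ⊗ l, l ⊗ l, j ⊗ l), d(j, l) ⊗ d(j, l) ⊗ h(l, j)) ⊗ d(h(j, l) ⊗ h(j, l) ⊗ j ⊗ l ⊗ l, g(j ⊗ l ⊗ l, j ⊗ j ⊗ l ⊗ l, h(j, l))) ⊗ h(j ⊗ j ⊗ l ⊗ l ⊗ l, g(j, j, l) ⊗ h(j, l) ⊗ l ⊗ l ⊗ l)

Derivation:
Push inv inside:  distribute inv over ⊗ and collapse double inv
Collect terms:  d(h(j, l) ⊗ h(j, l) ⊗ j ⊗ l ⊗ l, g(j ⊗ l ⊗ l, j ⊗ j ⊗ l ⊗ l, h(j, l))) ⊗ d(g(j ⊗ l ⊗ l, l ⊗ l, j ⊗ l), d(j, l) ⊗ d(j, l) ⊗ h(l, j)) ⊗ h(j ⊗ j ⊗ l ⊗ l ⊗ l, g(j, j, l) ⊗ h(j, l) ⊗ l ⊗ l ⊗ l)
Sort:  d(g(j ⊗ l ⊗ l, l ⊗ l, j ⊗ l), d(j, l) ⊗ d(j, l) ⊗ h(l, j)) ⊗ d(h(j, l) ⊗ h(j, l) ⊗ j ⊗ l ⊗ l, g(j ⊗ l ⊗ l, j ⊗ j ⊗ l ⊗ l, h(j, l))) ⊗ h(j ⊗ j ⊗ l ⊗ l ⊗ l, g(j, j, l) ⊗ h(j, l) ⊗ l ⊗ l ⊗ l)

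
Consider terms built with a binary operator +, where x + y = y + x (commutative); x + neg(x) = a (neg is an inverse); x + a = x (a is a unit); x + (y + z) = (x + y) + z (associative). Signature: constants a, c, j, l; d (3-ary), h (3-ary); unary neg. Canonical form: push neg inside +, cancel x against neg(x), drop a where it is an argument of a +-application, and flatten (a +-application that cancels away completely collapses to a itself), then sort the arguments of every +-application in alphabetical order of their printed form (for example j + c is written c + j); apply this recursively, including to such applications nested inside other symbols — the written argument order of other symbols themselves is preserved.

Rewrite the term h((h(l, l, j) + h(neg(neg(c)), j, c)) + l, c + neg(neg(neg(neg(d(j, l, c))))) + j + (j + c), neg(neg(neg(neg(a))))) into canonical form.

Work inside:  c + neg(neg(neg(neg(d(j, l, c))))) + j + (j + c)
Push neg inside:  distribute neg over + and collapse double neg
Collect terms:  c + c + d(j, l, c) + j + j
Rebuild:  h(h(c, j, c) + h(l, l, j) + l, c + c + d(j, l, c) + j + j, a)

Answer: h(h(c, j, c) + h(l, l, j) + l, c + c + d(j, l, c) + j + j, a)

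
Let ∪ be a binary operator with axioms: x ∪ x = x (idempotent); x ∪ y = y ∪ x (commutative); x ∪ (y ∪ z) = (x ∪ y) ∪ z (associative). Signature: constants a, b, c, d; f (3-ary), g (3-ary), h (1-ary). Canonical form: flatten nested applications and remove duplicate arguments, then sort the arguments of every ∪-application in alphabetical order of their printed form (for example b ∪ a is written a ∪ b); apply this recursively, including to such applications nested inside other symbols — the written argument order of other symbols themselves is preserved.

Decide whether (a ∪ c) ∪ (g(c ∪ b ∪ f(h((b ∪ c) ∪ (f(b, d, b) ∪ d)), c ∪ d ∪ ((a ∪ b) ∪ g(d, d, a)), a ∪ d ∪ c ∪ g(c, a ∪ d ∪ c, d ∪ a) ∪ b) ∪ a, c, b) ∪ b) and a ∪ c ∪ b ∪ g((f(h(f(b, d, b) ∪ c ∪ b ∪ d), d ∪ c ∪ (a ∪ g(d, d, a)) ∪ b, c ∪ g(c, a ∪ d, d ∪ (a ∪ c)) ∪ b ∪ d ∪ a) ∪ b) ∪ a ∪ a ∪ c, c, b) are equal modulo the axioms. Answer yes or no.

Left:  (a ∪ c) ∪ (g(c ∪ b ∪ f(h((b ∪ c) ∪ (f(b, d, b) ∪ d)), c ∪ d ∪ ((a ∪ b) ∪ g(d, d, a)), a ∪ d ∪ c ∪ g(c, a ∪ d ∪ c, d ∪ a) ∪ b) ∪ a, c, b) ∪ b)
  Un-nest:  a ∪ c ∪ g(c ∪ b ∪ f(h((b ∪ c) ∪ (f(b, d, b) ∪ d)), c ∪ d ∪ ((a ∪ b) ∪ g(d, d, a)), a ∪ d ∪ c ∪ g(c, a ∪ d ∪ c, d ∪ a) ∪ b) ∪ a, c, b) ∪ b
  Inside:  g(c ∪ b ∪ f(h((b ∪ c) ∪ (f(b, d, b) ∪ d)), c ∪ d ∪ ((a ∪ b) ∪ g(d, d, a)), a ∪ d ∪ c ∪ g(c, a ∪ d ∪ c, d ∪ a) ∪ b) ∪ a, c, b)  →  g(a ∪ b ∪ c ∪ f(h(b ∪ c ∪ d ∪ f(b, d, b)), a ∪ b ∪ c ∪ d ∪ g(d, d, a), a ∪ b ∪ c ∪ d ∪ g(c, a ∪ c ∪ d, a ∪ d)), c, b)
  Sort:  a ∪ b ∪ c ∪ g(a ∪ b ∪ c ∪ f(h(b ∪ c ∪ d ∪ f(b, d, b)), a ∪ b ∪ c ∪ d ∪ g(d, d, a), a ∪ b ∪ c ∪ d ∪ g(c, a ∪ c ∪ d, a ∪ d)), c, b)
Right:  a ∪ c ∪ b ∪ g((f(h(f(b, d, b) ∪ c ∪ b ∪ d), d ∪ c ∪ (a ∪ g(d, d, a)) ∪ b, c ∪ g(c, a ∪ d, d ∪ (a ∪ c)) ∪ b ∪ d ∪ a) ∪ b) ∪ a ∪ a ∪ c, c, b)
  Simplify inside:  g((f(h(f(b, d, b) ∪ c ∪ b ∪ d), d ∪ c ∪ (a ∪ g(d, d, a)) ∪ b, c ∪ g(c, a ∪ d, d ∪ (a ∪ c)) ∪ b ∪ d ∪ a) ∪ b) ∪ a ∪ a ∪ c, c, b)  →  g(a ∪ b ∪ c ∪ f(h(b ∪ c ∪ d ∪ f(b, d, b)), a ∪ b ∪ c ∪ d ∪ g(d, d, a), a ∪ b ∪ c ∪ d ∪ g(c, a ∪ d, a ∪ c ∪ d)), c, b)
  Order the arguments:  a ∪ b ∪ c ∪ g(a ∪ b ∪ c ∪ f(h(b ∪ c ∪ d ∪ f(b, d, b)), a ∪ b ∪ c ∪ d ∪ g(d, d, a), a ∪ b ∪ c ∪ d ∪ g(c, a ∪ d, a ∪ c ∪ d)), c, b)

Answer: no — a ∪ b ∪ c ∪ g(a ∪ b ∪ c ∪ f(h(b ∪ c ∪ d ∪ f(b, d, b)), a ∪ b ∪ c ∪ d ∪ g(d, d, a), a ∪ b ∪ c ∪ d ∪ g(c, a ∪ c ∪ d, a ∪ d)), c, b) vs a ∪ b ∪ c ∪ g(a ∪ b ∪ c ∪ f(h(b ∪ c ∪ d ∪ f(b, d, b)), a ∪ b ∪ c ∪ d ∪ g(d, d, a), a ∪ b ∪ c ∪ d ∪ g(c, a ∪ d, a ∪ c ∪ d)), c, b)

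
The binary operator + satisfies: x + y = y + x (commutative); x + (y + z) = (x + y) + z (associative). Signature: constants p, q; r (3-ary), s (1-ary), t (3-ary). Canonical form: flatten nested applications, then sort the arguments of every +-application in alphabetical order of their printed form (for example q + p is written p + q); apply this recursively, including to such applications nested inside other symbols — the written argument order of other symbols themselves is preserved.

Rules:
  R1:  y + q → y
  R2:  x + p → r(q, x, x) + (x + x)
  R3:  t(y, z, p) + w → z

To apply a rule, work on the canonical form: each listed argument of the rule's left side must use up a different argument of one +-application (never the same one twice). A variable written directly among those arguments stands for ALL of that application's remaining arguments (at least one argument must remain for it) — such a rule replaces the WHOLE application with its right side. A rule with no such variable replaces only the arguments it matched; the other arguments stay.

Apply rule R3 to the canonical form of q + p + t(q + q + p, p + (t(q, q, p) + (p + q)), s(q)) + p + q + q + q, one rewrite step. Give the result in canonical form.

Answer: p + p + q + q + q + q + t(p + q + q, q, s(q))

Derivation:
Canonical form:  p + p + q + q + q + q + t(p + q + q, p + p + q + t(q, q, p), s(q))
Match R3:  consume t(q, q, p);  w := p + p + q, y := q, z := q
Every leftover argument binds to the variable; the entire application is replaced.
Giving:  p + p + q + q + q + q + t(p + q + q, q, s(q))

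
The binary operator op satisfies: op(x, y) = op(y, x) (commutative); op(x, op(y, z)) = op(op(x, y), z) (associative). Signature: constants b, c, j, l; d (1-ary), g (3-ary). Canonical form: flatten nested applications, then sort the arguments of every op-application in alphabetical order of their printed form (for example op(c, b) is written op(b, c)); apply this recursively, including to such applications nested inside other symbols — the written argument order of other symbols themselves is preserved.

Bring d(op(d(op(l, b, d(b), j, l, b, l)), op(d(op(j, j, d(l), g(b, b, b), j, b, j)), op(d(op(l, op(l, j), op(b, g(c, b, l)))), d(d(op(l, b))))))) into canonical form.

Answer: d(op(d(d(op(b, l))), d(op(b, b, d(b), j, l, l, l)), d(op(b, d(l), g(b, b, b), j, j, j, j)), d(op(b, g(c, b, l), j, l, l))))

Derivation:
Descend into:  op(d(op(l, b, d(b), j, l, b, l)), op(d(op(j, j, d(l), g(b, b, b), j, b, j)), op(d(op(l, op(l, j), op(b, g(c, b, l)))), d(d(op(l, b))))))
Un-nest:  op(d(op(l, b, d(b), j, l, b, l)), d(op(j, j, d(l), g(b, b, b), j, b, j)), d(op(l, op(l, j), op(b, g(c, b, l)))), d(d(op(l, b))))
Canonicalize subterm:  d(op(l, b, d(b), j, l, b, l))  →  d(op(b, b, d(b), j, l, l, l))
Inside:  d(op(j, j, d(l), g(b, b, b), j, b, j))  →  d(op(b, d(l), g(b, b, b), j, j, j, j))
Inside:  d(op(l, op(l, j), op(b, g(c, b, l))))  →  d(op(b, g(c, b, l), j, l, l))
Order the arguments:  op(d(d(op(b, l))), d(op(b, b, d(b), j, l, l, l)), d(op(b, d(l), g(b, b, b), j, j, j, j)), d(op(b, g(c, b, l), j, l, l)))
Reassemble:  d(op(d(d(op(b, l))), d(op(b, b, d(b), j, l, l, l)), d(op(b, d(l), g(b, b, b), j, j, j, j)), d(op(b, g(c, b, l), j, l, l))))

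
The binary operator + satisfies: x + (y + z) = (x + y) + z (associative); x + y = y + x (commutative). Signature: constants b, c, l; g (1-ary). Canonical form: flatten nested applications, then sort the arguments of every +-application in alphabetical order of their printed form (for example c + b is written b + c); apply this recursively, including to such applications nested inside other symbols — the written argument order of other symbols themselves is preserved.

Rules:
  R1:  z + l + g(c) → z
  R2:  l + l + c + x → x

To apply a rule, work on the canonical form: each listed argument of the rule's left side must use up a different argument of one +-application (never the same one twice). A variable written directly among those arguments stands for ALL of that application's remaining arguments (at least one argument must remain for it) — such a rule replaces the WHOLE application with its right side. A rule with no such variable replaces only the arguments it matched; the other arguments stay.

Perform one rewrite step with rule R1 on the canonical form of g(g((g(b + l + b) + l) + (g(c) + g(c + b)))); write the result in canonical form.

Answer: g(g(g(b + b + l) + g(b + c)))

Derivation:
Canonical form:  g(g(g(b + b + l) + g(b + c) + g(c) + l))
Match R1:  consume g(c), l;  z := g(b + b + l) + g(b + c)
The extension variable absorbs all remaining arguments, so the whole application is rewritten.
Giving:  g(g(g(b + b + l) + g(b + c)))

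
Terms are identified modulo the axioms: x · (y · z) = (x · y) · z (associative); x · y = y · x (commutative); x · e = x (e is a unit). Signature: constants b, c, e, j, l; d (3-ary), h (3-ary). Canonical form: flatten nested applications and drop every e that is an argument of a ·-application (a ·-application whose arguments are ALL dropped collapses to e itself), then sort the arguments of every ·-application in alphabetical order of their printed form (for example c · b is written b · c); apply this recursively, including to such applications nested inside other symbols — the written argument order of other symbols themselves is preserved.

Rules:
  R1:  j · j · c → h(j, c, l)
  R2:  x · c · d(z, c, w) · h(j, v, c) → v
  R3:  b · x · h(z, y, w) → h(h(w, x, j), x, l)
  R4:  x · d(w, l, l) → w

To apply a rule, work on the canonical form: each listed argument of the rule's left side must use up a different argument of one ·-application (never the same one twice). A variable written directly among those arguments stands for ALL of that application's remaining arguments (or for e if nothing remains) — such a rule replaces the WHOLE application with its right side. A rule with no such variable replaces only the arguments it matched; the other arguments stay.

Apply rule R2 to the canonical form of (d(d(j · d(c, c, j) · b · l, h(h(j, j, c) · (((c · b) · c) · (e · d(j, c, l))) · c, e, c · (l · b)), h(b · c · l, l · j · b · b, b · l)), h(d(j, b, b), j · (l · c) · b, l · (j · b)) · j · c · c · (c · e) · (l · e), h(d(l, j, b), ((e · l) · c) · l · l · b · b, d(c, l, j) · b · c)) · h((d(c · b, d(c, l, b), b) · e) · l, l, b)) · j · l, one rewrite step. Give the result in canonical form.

Canonical form:  d(d(b · d(c, c, j) · j · l, h(b · c · c · c · d(j, c, l) · h(j, j, c), e, b · c · l), h(b · c · l, b · b · j · l, b · l)), c · c · c · h(d(j, b, b), b · c · j · l, b · j · l) · j · l, h(d(l, j, b), b · b · c · l · l · l, b · c · d(c, l, j))) · h(d(b · c, d(c, l, b), b) · l, l, b) · j · l
Match R2:  consume c, d(j, c, l), h(j, j, c);  v := j, w := l, x := b · c · c, z := j
Every leftover argument binds to the variable; the entire application is replaced.
New term:  d(d(b · d(c, c, j) · j · l, h(j, e, b · c · l), h(b · c · l, b · b · j · l, b · l)), c · c · c · h(d(j, b, b), b · c · j · l, b · j · l) · j · l, h(d(l, j, b), b · b · c · l · l · l, b · c · d(c, l, j))) · h(d(b · c, d(c, l, b), b) · l, l, b) · j · l

Answer: d(d(b · d(c, c, j) · j · l, h(j, e, b · c · l), h(b · c · l, b · b · j · l, b · l)), c · c · c · h(d(j, b, b), b · c · j · l, b · j · l) · j · l, h(d(l, j, b), b · b · c · l · l · l, b · c · d(c, l, j))) · h(d(b · c, d(c, l, b), b) · l, l, b) · j · l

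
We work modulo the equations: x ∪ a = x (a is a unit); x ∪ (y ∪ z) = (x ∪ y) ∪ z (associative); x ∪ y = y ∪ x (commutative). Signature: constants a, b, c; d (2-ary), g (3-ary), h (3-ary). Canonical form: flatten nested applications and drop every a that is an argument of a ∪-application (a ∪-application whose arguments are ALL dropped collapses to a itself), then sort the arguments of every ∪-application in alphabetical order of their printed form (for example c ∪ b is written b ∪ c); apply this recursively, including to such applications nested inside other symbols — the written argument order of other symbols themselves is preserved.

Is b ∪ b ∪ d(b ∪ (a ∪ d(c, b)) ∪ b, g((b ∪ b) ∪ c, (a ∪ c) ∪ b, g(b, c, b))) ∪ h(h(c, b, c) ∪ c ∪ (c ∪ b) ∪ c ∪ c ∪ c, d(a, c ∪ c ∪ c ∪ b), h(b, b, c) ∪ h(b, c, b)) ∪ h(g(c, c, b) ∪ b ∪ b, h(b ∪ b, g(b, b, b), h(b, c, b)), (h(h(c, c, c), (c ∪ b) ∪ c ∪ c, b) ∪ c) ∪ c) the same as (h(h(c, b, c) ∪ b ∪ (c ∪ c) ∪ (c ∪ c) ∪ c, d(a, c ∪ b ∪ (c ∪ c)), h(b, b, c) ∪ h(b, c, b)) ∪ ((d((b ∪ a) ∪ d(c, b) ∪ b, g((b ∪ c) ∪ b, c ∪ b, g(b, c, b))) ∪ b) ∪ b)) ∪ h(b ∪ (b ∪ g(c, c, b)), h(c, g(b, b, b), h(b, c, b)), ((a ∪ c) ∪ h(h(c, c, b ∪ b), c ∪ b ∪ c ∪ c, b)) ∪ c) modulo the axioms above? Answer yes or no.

Left:  b ∪ b ∪ d(b ∪ (a ∪ d(c, b)) ∪ b, g((b ∪ b) ∪ c, (a ∪ c) ∪ b, g(b, c, b))) ∪ h(h(c, b, c) ∪ c ∪ (c ∪ b) ∪ c ∪ c ∪ c, d(a, c ∪ c ∪ c ∪ b), h(b, b, c) ∪ h(b, c, b)) ∪ h(g(c, c, b) ∪ b ∪ b, h(b ∪ b, g(b, b, b), h(b, c, b)), (h(h(c, c, c), (c ∪ b) ∪ c ∪ c, b) ∪ c) ∪ c)
  Inside:  d(b ∪ (a ∪ d(c, b)) ∪ b, g((b ∪ b) ∪ c, (a ∪ c) ∪ b, g(b, c, b)))  →  d(b ∪ b ∪ d(c, b), g(b ∪ b ∪ c, b ∪ c, g(b, c, b)))
  Inside:  h(h(c, b, c) ∪ c ∪ (c ∪ b) ∪ c ∪ c ∪ c, d(a, c ∪ c ∪ c ∪ b), h(b, b, c) ∪ h(b, c, b))  →  h(b ∪ c ∪ c ∪ c ∪ c ∪ c ∪ h(c, b, c), d(a, b ∪ c ∪ c ∪ c), h(b, b, c) ∪ h(b, c, b))
  Inside:  h(g(c, c, b) ∪ b ∪ b, h(b ∪ b, g(b, b, b), h(b, c, b)), (h(h(c, c, c), (c ∪ b) ∪ c ∪ c, b) ∪ c) ∪ c)  →  h(b ∪ b ∪ g(c, c, b), h(b ∪ b, g(b, b, b), h(b, c, b)), c ∪ c ∪ h(h(c, c, c), b ∪ c ∪ c ∪ c, b))
  Sort:  b ∪ b ∪ d(b ∪ b ∪ d(c, b), g(b ∪ b ∪ c, b ∪ c, g(b, c, b))) ∪ h(b ∪ b ∪ g(c, c, b), h(b ∪ b, g(b, b, b), h(b, c, b)), c ∪ c ∪ h(h(c, c, c), b ∪ c ∪ c ∪ c, b)) ∪ h(b ∪ c ∪ c ∪ c ∪ c ∪ c ∪ h(c, b, c), d(a, b ∪ c ∪ c ∪ c), h(b, b, c) ∪ h(b, c, b))
Right:  (h(h(c, b, c) ∪ b ∪ (c ∪ c) ∪ (c ∪ c) ∪ c, d(a, c ∪ b ∪ (c ∪ c)), h(b, b, c) ∪ h(b, c, b)) ∪ ((d((b ∪ a) ∪ d(c, b) ∪ b, g((b ∪ c) ∪ b, c ∪ b, g(b, c, b))) ∪ b) ∪ b)) ∪ h(b ∪ (b ∪ g(c, c, b)), h(c, g(b, b, b), h(b, c, b)), ((a ∪ c) ∪ h(h(c, c, b ∪ b), c ∪ b ∪ c ∪ c, b)) ∪ c)
  Merge nested applications:  h(h(c, b, c) ∪ b ∪ (c ∪ c) ∪ (c ∪ c) ∪ c, d(a, c ∪ b ∪ (c ∪ c)), h(b, b, c) ∪ h(b, c, b)) ∪ d((b ∪ a) ∪ d(c, b) ∪ b, g((b ∪ c) ∪ b, c ∪ b, g(b, c, b))) ∪ b ∪ b ∪ h(b ∪ (b ∪ g(c, c, b)), h(c, g(b, b, b), h(b, c, b)), ((a ∪ c) ∪ h(h(c, c, b ∪ b), c ∪ b ∪ c ∪ c, b)) ∪ c)
  Inside:  h(h(c, b, c) ∪ b ∪ (c ∪ c) ∪ (c ∪ c) ∪ c, d(a, c ∪ b ∪ (c ∪ c)), h(b, b, c) ∪ h(b, c, b))  →  h(b ∪ c ∪ c ∪ c ∪ c ∪ c ∪ h(c, b, c), d(a, b ∪ c ∪ c ∪ c), h(b, b, c) ∪ h(b, c, b))
  Simplify inside:  d((b ∪ a) ∪ d(c, b) ∪ b, g((b ∪ c) ∪ b, c ∪ b, g(b, c, b)))  →  d(b ∪ b ∪ d(c, b), g(b ∪ b ∪ c, b ∪ c, g(b, c, b)))
  Canonicalize subterm:  h(b ∪ (b ∪ g(c, c, b)), h(c, g(b, b, b), h(b, c, b)), ((a ∪ c) ∪ h(h(c, c, b ∪ b), c ∪ b ∪ c ∪ c, b)) ∪ c)  →  h(b ∪ b ∪ g(c, c, b), h(c, g(b, b, b), h(b, c, b)), c ∪ c ∪ h(h(c, c, b ∪ b), b ∪ c ∪ c ∪ c, b))
  Sort arguments:  b ∪ b ∪ d(b ∪ b ∪ d(c, b), g(b ∪ b ∪ c, b ∪ c, g(b, c, b))) ∪ h(b ∪ b ∪ g(c, c, b), h(c, g(b, b, b), h(b, c, b)), c ∪ c ∪ h(h(c, c, b ∪ b), b ∪ c ∪ c ∪ c, b)) ∪ h(b ∪ c ∪ c ∪ c ∪ c ∪ c ∪ h(c, b, c), d(a, b ∪ c ∪ c ∪ c), h(b, b, c) ∪ h(b, c, b))

Answer: no — b ∪ b ∪ d(b ∪ b ∪ d(c, b), g(b ∪ b ∪ c, b ∪ c, g(b, c, b))) ∪ h(b ∪ b ∪ g(c, c, b), h(b ∪ b, g(b, b, b), h(b, c, b)), c ∪ c ∪ h(h(c, c, c), b ∪ c ∪ c ∪ c, b)) ∪ h(b ∪ c ∪ c ∪ c ∪ c ∪ c ∪ h(c, b, c), d(a, b ∪ c ∪ c ∪ c), h(b, b, c) ∪ h(b, c, b)) vs b ∪ b ∪ d(b ∪ b ∪ d(c, b), g(b ∪ b ∪ c, b ∪ c, g(b, c, b))) ∪ h(b ∪ b ∪ g(c, c, b), h(c, g(b, b, b), h(b, c, b)), c ∪ c ∪ h(h(c, c, b ∪ b), b ∪ c ∪ c ∪ c, b)) ∪ h(b ∪ c ∪ c ∪ c ∪ c ∪ c ∪ h(c, b, c), d(a, b ∪ c ∪ c ∪ c), h(b, b, c) ∪ h(b, c, b))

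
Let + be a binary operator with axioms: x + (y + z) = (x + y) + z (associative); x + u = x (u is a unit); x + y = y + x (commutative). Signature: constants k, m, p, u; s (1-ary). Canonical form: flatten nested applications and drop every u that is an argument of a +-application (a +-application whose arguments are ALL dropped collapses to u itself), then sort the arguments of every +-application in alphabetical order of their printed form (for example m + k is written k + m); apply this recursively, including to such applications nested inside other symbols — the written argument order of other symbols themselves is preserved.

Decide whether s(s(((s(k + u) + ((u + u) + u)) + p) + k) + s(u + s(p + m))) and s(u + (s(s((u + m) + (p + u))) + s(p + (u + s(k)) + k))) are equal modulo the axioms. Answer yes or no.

Answer: yes — both canonical forms are s(s(k + p + s(k)) + s(s(m + p)))

Derivation:
Left:  s(s(((s(k + u) + ((u + u) + u)) + p) + k) + s(u + s(p + m)))
  Focus inside:  s(((s(k + u) + ((u + u) + u)) + p) + k) + s(u + s(p + m))
  Simplify inside:  s(((s(k + u) + ((u + u) + u)) + p) + k)  →  s(k + p + s(k))
  Simplify inside:  s(u + s(p + m))  →  s(s(m + p))
  Sort:  s(k + p + s(k)) + s(s(m + p))
  Reassemble:  s(s(k + p + s(k)) + s(s(m + p)))
Right:  s(u + (s(s((u + m) + (p + u))) + s(p + (u + s(k)) + k)))
  Work inside:  u + (s(s((u + m) + (p + u))) + s(p + (u + s(k)) + k))
  Flatten:  u + s(s((u + m) + (p + u))) + s(p + (u + s(k)) + k)
  Inside:  s(s((u + m) + (p + u)))  →  s(s(m + p))
  Inside:  s(p + (u + s(k)) + k)  →  s(k + p + s(k))
  Drop the unit:  drop u
  Order the arguments:  s(k + p + s(k)) + s(s(m + p))
  Reassemble:  s(s(k + p + s(k)) + s(s(m + p)))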